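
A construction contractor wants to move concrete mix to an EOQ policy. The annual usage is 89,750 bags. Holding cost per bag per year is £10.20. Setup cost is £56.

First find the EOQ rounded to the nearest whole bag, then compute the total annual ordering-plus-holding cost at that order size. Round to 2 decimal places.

£10,125.73

EOQ = √(2DS/H) = √(2 × 89,750 × 56 / 10.2)
    = √(985,490.20) ≈ 992.72 → Q = 993 bags
Ordering: D/Q × S = 89,750/993 × £56 = £5,061.43
Holding:  Q/2 × H = 993/2 × £10.2 = £5,064.30
Total = £5,061.43 + £5,064.30 = £10,125.73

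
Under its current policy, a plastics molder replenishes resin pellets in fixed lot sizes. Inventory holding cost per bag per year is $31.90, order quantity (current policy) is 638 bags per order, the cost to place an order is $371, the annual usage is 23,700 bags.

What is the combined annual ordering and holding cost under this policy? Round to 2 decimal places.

Orders/yr = 23,700/638 = 37.147; ordering cost = 37.147 × $371 = $13,781.66
Average inventory = 638/2 = 319; holding cost = 319 × $31.9 = $10,176.10
Total = $13,781.66 + $10,176.10 = $23,957.76

$23,957.76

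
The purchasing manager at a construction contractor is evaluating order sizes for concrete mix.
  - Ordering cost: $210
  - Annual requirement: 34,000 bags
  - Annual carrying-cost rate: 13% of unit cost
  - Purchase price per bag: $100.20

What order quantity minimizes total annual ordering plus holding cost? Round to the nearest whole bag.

Holding cost per bag per year: H = 13% × $100.2 = $13.0260
EOQ = √(2DS/H) = √(2 × 34,000 × 210 / 13.026)
    = √(1,096,269.00) ≈ 1,047.03

1,047 bags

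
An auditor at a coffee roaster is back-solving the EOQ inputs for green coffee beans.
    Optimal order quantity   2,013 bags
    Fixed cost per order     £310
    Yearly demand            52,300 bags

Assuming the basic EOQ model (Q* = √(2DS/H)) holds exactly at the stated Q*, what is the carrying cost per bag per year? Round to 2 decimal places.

£8.00

Since Q* = (2DS/H)^½, squaring gives Q*²·H = 2DS.
H = 2DS / Q² = 2 × 52,300 × 310 / 2,013² = 8.0021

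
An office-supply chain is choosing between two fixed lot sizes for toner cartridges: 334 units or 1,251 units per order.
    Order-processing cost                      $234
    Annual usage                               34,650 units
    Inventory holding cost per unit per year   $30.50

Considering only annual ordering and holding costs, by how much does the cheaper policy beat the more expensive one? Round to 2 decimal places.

$3,810.20

TC(Q) = (D/Q)S + (Q/2)H
TC(334) = (34,650/334)×234 + (334/2)×30.5 = $29,369.25
TC(1,251) = (34,650/1,251)×234 + (1,251/2)×30.5 = $25,559.04
Lots of 1,251 are cheaper by $3,810.20.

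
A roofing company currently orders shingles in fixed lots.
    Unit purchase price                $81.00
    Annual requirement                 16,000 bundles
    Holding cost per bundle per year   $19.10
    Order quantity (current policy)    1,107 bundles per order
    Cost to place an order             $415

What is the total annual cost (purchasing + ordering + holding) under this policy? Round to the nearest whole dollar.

Orders/yr = 16,000/1,107 = 14.453; ordering cost = 14.453 × $415 = $5,998.19
Average inventory = 1,107/2 = 553.5; holding cost = 553.5 × $19.1 = $10,571.85
Purchase cost = D·C = 16,000 × 81 = $1,296,000.00
Total = $5,998.19 + $10,571.85 + $1,296,000.00 = $1,312,570.04

$1,312,570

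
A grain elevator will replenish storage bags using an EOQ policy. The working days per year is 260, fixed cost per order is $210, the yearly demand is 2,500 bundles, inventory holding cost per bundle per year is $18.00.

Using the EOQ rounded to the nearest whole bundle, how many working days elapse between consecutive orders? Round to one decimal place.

25.2 days

Q* = √(2·D·S / H) = √(2·2,500·210 / 18) = √58,333.3 ≈ 241.52 → Q = 242 bundles
Days between orders = 260 / (D/Q) = 260 / 10.331 ≈ 25.168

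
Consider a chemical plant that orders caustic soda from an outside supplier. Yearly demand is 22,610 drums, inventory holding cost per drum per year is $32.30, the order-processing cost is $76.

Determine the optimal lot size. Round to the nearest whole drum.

326 drums

2DS/H = 2·22,610·76/32.3 = 106,400.00
EOQ = √106,400.00 ≈ 326.19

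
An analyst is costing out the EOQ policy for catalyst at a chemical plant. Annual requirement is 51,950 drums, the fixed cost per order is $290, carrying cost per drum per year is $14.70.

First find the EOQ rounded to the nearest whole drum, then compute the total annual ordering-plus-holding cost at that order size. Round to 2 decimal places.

Optimal lot size Q* = (2 × 51,950 × $290 / $14.7)^½ ≈ 1,431.69 → Q = 1,432 drums
Ordering: D/Q × S = 51,950/1,432 × $290 = $10,520.60
Holding:  Q/2 × H = 1,432/2 × $14.7 = $10,525.20
Total = $10,520.60 + $10,525.20 = $21,045.80

$21,045.80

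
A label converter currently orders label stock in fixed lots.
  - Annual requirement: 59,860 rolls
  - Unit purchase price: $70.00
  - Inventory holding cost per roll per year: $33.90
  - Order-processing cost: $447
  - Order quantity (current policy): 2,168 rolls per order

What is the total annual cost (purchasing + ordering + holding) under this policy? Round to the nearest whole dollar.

$4,239,290

Orders/yr = 59,860/2,168 = 27.611; ordering cost = 27.611 × $447 = $12,341.98
Average inventory = 2,168/2 = 1084; holding cost = 1084 × $33.9 = $36,747.60
Purchase cost = D·C = 59,860 × 70 = $4,190,200.00
Total = $12,341.98 + $36,747.60 + $4,190,200.00 = $4,239,289.58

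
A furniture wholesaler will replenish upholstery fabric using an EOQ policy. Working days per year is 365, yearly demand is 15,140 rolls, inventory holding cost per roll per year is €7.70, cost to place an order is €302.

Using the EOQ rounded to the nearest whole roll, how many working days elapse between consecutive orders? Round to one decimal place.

EOQ = √(2DS/H) = √(2 × 15,140 × 302 / 7.7)
    = √(1,187,605.19) ≈ 1,089.77 → Q = 1,090 rolls
Days between orders = 365 / (D/Q) = 365 / 13.890 ≈ 26.278

26.3 days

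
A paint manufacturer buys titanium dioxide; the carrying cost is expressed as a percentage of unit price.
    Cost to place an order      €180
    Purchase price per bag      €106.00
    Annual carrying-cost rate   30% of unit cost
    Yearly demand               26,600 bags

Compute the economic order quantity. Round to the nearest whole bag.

549 bags

Carrying cost H = €106 × 30% = €31.8000/bag/yr
EOQ = √(2DS/H) = √(2 × 26,600 × 180 / 31.8)
    = √(301,132.08) ≈ 548.76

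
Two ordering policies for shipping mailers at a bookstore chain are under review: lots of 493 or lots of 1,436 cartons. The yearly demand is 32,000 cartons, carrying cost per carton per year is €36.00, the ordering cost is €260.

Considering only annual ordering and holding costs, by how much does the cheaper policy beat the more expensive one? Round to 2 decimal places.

€5,891.60

For each Q, cost = (D/Q)·S + (Q/2)·H.
TC(493) = (32,000/493)×260 + (493/2)×36 = €25,750.27
TC(1,436) = (32,000/1,436)×260 + (1,436/2)×36 = €31,641.87
|ΔTC| = |€25,750.27 − €31,641.87| = €5,891.60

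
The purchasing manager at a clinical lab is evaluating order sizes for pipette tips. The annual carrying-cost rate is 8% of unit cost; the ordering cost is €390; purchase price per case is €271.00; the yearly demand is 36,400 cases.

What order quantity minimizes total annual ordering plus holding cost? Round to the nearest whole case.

1,144 cases

Carrying cost H = €271 × 8% = €21.6800/case/yr
2DS/H = 2·36,400·390/21.68 = 1,309,594.10
EOQ = √1,309,594.10 ≈ 1,144.37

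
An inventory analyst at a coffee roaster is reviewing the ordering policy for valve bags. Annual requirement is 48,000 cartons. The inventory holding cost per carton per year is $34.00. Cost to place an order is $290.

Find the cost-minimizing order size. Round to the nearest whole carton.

905 cartons

EOQ = √(2DS/H) = √(2 × 48,000 × 290 / 34)
    = √(818,823.53) ≈ 904.89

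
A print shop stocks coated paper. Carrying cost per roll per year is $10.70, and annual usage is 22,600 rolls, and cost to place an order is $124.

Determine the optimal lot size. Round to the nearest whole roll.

724 rolls

EOQ = √(2DS/H) = √(2 × 22,600 × 124 / 10.7)
    = √(523,813.08) ≈ 723.75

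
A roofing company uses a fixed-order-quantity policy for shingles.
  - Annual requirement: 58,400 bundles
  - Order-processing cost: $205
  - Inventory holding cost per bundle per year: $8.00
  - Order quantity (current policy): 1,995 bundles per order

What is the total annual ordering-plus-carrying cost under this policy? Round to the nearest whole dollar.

$13,981

Orders/yr = 58,400/1,995 = 29.273; ordering cost = 29.273 × $205 = $6,001.00
Average inventory = 1,995/2 = 997.5; holding cost = 997.5 × $8 = $7,980.00
Total = $6,001.00 + $7,980.00 = $13,981.00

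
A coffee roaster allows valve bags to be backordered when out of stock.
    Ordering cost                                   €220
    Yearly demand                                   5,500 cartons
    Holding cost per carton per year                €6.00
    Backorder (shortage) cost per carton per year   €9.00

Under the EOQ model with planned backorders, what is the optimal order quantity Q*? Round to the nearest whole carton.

Basic EOQ = √(2·5,500·220/6) = 635.085
Backorder adjustment √((H+b)/b) = √((6+9)/9) = 1.2910
Q* = 635.085 × 1.2910 ≈ 819.89

820 cartons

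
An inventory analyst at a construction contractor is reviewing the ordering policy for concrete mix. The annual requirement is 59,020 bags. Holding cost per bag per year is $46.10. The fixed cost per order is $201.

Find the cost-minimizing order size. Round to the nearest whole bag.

717 bags

2DS/H = 2·59,020·201/46.1 = 514,664.64
EOQ = √514,664.64 ≈ 717.40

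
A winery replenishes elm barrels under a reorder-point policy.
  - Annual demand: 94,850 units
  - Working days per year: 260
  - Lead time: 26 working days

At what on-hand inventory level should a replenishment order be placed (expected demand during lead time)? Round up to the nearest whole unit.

9,485 units

Daily demand d = 94,850 / 260 = 364.808 units/day
Demand during lead time = 364.808 × 26 = 9,485.00
Reorder point = 9,485.00 → round up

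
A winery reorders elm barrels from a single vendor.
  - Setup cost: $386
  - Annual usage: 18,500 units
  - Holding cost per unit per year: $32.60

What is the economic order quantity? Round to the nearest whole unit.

EOQ = √(2DS/H) = √(2 × 18,500 × 386 / 32.6)
    = √(438,098.16) ≈ 661.89

662 units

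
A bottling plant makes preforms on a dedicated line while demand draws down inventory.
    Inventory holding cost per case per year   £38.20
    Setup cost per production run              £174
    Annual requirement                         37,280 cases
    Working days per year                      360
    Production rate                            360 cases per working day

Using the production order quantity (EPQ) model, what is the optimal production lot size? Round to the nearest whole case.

Daily demand d = 37,280/360 = 103.556; p = 360; 1 − d/p = 0.71235
EPQ = √(2DS / (H(1 − d/p)))
    = √(2 × 37,280 × 174 / (38.2 × 0.71235)) ≈ 690.48

690 cases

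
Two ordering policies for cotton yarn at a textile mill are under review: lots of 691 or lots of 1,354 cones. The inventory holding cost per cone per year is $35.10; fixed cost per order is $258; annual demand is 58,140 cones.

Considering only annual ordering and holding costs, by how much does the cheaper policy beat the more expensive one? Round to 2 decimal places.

For each Q, cost = (D/Q)·S + (Q/2)·H.
TC(691) = (58,140/691)×258 + (691/2)×35.1 = $33,834.89
TC(1,354) = (58,140/1,354)×258 + (1,354/2)×35.1 = $34,841.08
Lots of 691 are cheaper by $1,006.18.

$1,006.18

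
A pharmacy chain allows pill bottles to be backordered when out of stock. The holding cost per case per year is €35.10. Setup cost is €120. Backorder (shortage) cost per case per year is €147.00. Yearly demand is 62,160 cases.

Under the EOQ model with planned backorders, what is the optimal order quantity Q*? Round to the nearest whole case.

Q* = √(2DS/H) · √((H + b)/b)
   = √(2 × 62,160 × 120 / 35.1) · √((35.1 + 147) / 147)
   = 651.940 × 1.1130 ≈ 725.61

726 cases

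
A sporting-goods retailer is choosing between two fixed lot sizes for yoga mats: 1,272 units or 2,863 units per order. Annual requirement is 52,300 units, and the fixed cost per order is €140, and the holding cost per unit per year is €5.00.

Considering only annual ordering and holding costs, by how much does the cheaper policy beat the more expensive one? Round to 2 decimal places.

TC(Q) = (D/Q)S + (Q/2)H
TC(1,272) = (52,300/1,272)×140 + (1,272/2)×5 = €8,936.29
TC(2,863) = (52,300/2,863)×140 + (2,863/2)×5 = €9,714.96
Cheaper: Q = 1,272.  Difference = €778.67

€778.67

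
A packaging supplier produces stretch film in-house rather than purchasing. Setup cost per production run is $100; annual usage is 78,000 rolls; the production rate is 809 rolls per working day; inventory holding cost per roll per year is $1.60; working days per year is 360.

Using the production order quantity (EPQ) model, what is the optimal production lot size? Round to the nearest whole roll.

Daily demand d = 78,000/360 = 216.667; p = 809; 1 − d/p = 0.73218
EPQ = √(2DS / (H(1 − d/p)))
    = √(2 × 78,000 × 100 / (1.6 × 0.73218)) ≈ 3,649.16

3,649 rolls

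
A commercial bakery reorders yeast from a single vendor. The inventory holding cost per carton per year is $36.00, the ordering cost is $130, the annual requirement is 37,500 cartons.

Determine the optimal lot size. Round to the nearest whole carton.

520 cartons

Optimal lot size Q* = (2 × 37,500 × $130 / $36)^½ ≈ 520.42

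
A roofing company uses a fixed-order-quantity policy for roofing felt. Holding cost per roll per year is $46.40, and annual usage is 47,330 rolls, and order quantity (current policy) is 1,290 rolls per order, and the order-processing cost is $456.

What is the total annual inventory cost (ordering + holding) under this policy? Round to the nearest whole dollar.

$46,659

Ordering: D/Q × S = 47,330/1,290 × $456 = $16,730.60
Holding:  Q/2 × H = 1,290/2 × $46.4 = $29,928.00
Total = $16,730.60 + $29,928.00 = $46,658.60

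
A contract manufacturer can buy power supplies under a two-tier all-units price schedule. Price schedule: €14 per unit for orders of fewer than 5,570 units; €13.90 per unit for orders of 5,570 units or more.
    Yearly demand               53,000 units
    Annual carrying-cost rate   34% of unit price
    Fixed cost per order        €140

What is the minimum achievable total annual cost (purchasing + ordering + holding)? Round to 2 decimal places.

€750,404.67

H₁ = 34%×€14 = €4.7600;  H₂ = 34%×€13.90 = €4.7260
EOQ₁ = √(2×53,000×140/4.7600) = 1,765.69  (< 5,570, feasible at tier 1)
EOQ₂ = √(2×53,000×140/4.7260) = 1,772.03  (< 5,570 → use Q = 5,570 at tier-2 price)
TC(tier 1 (EOQ₁), Q≈1,765.7) = €750,404.67
TC(tier 2, Q≈5,570.0) = €751,194.05
Minimum at tier 1 (EOQ₁): €750,404.67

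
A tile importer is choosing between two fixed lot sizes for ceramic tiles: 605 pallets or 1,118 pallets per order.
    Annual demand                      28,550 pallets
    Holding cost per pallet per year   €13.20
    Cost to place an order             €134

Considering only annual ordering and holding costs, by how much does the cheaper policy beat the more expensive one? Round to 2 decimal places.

€484.24

Annual cost at Q: ordering D·S/Q plus holding Q·H/2.
TC(605) = (28,550/605)×134 + (605/2)×13.2 = €10,316.47
TC(1,118) = (28,550/1,118)×134 + (1,118/2)×13.2 = €10,800.71
Cheaper: Q = 605.  Difference = €484.24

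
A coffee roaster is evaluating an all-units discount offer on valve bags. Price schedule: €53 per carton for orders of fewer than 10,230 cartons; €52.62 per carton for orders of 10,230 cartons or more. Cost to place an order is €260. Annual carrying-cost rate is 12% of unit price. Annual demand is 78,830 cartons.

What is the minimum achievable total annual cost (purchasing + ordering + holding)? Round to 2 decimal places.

H₁ = 12%×€53 = €6.3600;  H₂ = 12%×€52.62 = €6.3144
EOQ₁ = √(2×78,830×260/6.3600) = 2,538.74  (< 10,230, feasible at tier 1)
EOQ₂ = √(2×78,830×260/6.3144) = 2,547.89  (< 10,230 → use Q = 10,230 at tier-2 price)
TC(tier 1 (EOQ₁), Q≈2,538.7) = €4,194,136.41
TC(tier 2, Q≈10,230.0) = €4,182,336.26
Minimum at tier 2: €4,182,336.26

€4,182,336.26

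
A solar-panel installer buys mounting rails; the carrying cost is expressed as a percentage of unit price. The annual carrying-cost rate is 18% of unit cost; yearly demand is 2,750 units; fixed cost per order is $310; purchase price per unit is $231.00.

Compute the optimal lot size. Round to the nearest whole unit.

202 units

Holding cost per unit per year: H = 18% × $231 = $41.5800
EOQ = √(2DS/H) = √(2 × 2,750 × 310 / 41.58)
    = √(41,005.29) ≈ 202.50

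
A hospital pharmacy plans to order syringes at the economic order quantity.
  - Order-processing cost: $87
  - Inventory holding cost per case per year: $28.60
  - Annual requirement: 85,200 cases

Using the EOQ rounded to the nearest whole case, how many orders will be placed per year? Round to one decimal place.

2DS/H = 2·85,200·87/28.6 = 518,349.65
EOQ = √518,349.65 ≈ 719.97 → Q = 720
N = D/Q = 85,200/720 ≈ 118.333 orders/yr

118.3 orders per year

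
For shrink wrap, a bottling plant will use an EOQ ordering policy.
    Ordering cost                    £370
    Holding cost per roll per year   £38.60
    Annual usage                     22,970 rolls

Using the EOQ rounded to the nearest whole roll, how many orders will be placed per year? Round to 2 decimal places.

2DS/H = 2·22,970·370/38.6 = 440,357.51
EOQ = √440,357.51 ≈ 663.59 → Q = 664
Orders per year = D/Q = 22,970 / 664 = 34.593

34.59 orders per year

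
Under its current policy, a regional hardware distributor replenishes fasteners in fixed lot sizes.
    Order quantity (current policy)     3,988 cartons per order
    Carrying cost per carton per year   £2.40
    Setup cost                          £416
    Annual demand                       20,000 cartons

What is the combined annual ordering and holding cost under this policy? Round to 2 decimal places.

£6,871.86

Orders/yr = 20,000/3,988 = 5.015; ordering cost = 5.015 × £416 = £2,086.26
Average inventory = 3,988/2 = 1994; holding cost = 1994 × £2.4 = £4,785.60
Total = £2,086.26 + £4,785.60 = £6,871.86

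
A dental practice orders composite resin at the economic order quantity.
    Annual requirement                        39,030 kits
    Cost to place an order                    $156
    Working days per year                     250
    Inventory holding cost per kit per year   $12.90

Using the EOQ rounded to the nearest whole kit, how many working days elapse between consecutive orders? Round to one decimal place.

6.2 days

EOQ = √(2DS/H) = √(2 × 39,030 × 156 / 12.9)
    = √(943,981.40) ≈ 971.59 → Q = 972 kits
Days between orders = 250 / (D/Q) = 250 / 40.154 ≈ 6.226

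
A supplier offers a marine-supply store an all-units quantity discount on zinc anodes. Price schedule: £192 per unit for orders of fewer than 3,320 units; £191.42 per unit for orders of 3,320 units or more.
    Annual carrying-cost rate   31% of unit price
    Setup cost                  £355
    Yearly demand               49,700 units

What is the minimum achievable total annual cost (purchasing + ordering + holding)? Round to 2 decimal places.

£9,588,228.84

H₁ = 31%×£192 = £59.5200;  H₂ = 31%×£191.42 = £59.3402
EOQ₁ = √(2×49,700×355/59.5200) = 769.97  (< 3,320, feasible at tier 1)
EOQ₂ = √(2×49,700×355/59.3402) = 771.14  (< 3,320 → use Q = 3,320 at tier-2 price)
TC(tier 1 (EOQ₁), Q≈770.0) = £9,588,228.84
TC(tier 2, Q≈3,320.0) = £9,617,393.04
Minimum at tier 1 (EOQ₁): £9,588,228.84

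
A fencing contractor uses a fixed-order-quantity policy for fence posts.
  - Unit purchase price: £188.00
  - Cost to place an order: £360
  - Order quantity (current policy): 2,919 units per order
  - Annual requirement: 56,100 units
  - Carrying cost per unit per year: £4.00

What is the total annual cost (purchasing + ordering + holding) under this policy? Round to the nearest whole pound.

Ordering: D/Q × S = 56,100/2,919 × £360 = £6,918.81
Holding:  Q/2 × H = 2,919/2 × £4 = £5,838.00
Purchase cost = D·C = 56,100 × 188 = £10,546,800.00
Total = £6,918.81 + £5,838.00 + £10,546,800.00 = £10,559,556.81

£10,559,557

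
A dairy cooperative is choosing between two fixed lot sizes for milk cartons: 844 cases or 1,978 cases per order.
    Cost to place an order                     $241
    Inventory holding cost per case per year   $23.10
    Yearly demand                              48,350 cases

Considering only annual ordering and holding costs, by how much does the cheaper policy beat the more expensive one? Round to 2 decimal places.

$5,182.57

Annual cost at Q: ordering D·S/Q plus holding Q·H/2.
TC(844) = (48,350/844)×241 + (844/2)×23.1 = $23,554.30
TC(1,978) = (48,350/1,978)×241 + (1,978/2)×23.1 = $28,736.88
Cheaper: Q = 844.  Difference = $5,182.57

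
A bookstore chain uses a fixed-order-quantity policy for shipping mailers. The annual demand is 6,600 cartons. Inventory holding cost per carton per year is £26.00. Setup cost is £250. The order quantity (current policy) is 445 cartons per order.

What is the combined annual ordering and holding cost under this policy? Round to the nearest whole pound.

Ordering: D/Q × S = 6,600/445 × £250 = £3,707.87
Holding:  Q/2 × H = 445/2 × £26 = £5,785.00
Total = £3,707.87 + £5,785.00 = £9,492.87

£9,493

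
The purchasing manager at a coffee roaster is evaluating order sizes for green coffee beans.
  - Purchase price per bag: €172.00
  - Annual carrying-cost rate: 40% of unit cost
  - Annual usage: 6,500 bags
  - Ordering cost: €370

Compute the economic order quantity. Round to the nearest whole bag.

Carrying cost H = €172 × 40% = €68.8000/bag/yr
Optimal lot size Q* = (2 × 6,500 × €370 / €68.8)^½ ≈ 264.41

264 bags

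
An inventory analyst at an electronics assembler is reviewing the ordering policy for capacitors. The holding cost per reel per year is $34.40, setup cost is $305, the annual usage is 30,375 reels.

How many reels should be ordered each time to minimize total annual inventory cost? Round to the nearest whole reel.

734 reels

EOQ = √(2DS/H) = √(2 × 30,375 × 305 / 34.4)
    = √(538,626.45) ≈ 733.91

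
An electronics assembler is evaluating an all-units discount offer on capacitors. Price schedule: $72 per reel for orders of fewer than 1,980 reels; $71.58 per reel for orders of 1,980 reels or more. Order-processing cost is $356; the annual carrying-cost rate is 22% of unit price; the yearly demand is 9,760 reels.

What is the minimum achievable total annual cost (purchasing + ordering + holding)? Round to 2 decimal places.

H₁ = 22%×$72 = $15.8400;  H₂ = 22%×$71.58 = $15.7476
EOQ₁ = √(2×9,760×356/15.8400) = 662.35  (< 1,980, feasible at tier 1)
EOQ₂ = √(2×9,760×356/15.7476) = 664.29  (< 1,980 → use Q = 1,980 at tier-2 price)
TC(tier 1 (EOQ₁), Q≈662.3) = $713,211.62
TC(tier 2, Q≈1,980.0) = $715,965.75
Minimum at tier 1 (EOQ₁): $713,211.62

$713,211.62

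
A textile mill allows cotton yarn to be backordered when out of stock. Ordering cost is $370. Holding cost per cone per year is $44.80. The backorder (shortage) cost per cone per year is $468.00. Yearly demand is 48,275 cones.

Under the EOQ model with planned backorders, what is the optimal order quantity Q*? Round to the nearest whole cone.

935 cones

Basic EOQ = √(2·48,275·370/44.8) = 892.972
Backorder adjustment √((H+b)/b) = √((44.8+468)/468) = 1.0468
Q* = 892.972 × 1.0468 ≈ 934.74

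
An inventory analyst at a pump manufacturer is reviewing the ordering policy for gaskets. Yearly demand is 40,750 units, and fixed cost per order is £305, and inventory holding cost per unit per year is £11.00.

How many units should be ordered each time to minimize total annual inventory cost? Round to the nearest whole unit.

Q* = √(2·D·S / H) = √(2·40,750·305 / 11) = √2,259,772.7 ≈ 1,503.25

1,503 units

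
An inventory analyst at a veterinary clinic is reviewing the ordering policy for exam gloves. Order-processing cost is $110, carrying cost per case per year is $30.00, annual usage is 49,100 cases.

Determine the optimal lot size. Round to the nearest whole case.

600 cases

2DS/H = 2·49,100·110/30 = 360,066.67
EOQ = √360,066.67 ≈ 600.06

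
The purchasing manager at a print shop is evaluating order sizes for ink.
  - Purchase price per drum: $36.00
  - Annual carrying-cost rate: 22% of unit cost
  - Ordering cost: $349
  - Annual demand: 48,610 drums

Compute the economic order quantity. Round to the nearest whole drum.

Holding cost per drum per year: H = 22% × $36 = $7.9200
EOQ = √(2DS/H) = √(2 × 48,610 × 349 / 7.92)
    = √(4,284,063.13) ≈ 2,069.80

2,070 drums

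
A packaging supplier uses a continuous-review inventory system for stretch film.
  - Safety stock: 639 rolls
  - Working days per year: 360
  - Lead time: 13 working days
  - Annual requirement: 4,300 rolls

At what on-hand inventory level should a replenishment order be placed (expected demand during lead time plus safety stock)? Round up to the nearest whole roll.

795 rolls

Daily demand d = 4,300 / 360 = 11.944 rolls/day
Demand during lead time = 11.944 × 13 = 155.28
Reorder point = 155.28 + 639 = 794.28 → round up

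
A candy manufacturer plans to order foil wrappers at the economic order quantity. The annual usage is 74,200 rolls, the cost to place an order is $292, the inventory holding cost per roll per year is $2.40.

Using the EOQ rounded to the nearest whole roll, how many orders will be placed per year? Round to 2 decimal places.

EOQ = √(2DS/H) = √(2 × 74,200 × 292 / 2.4)
    = √(18,055,333.33) ≈ 4,249.16 → Q = 4,249
N = D/Q = 74,200/4,249 ≈ 17.463 orders/yr

17.46 orders per year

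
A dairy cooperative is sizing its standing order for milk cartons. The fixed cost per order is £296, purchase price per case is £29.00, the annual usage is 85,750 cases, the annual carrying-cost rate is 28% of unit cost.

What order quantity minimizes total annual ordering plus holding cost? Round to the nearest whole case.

2,500 cases

Holding cost per case per year: H = 28% × £29 = £8.1200
EOQ = √(2DS/H) = √(2 × 85,750 × 296 / 8.12)
    = √(6,251,724.14) ≈ 2,500.34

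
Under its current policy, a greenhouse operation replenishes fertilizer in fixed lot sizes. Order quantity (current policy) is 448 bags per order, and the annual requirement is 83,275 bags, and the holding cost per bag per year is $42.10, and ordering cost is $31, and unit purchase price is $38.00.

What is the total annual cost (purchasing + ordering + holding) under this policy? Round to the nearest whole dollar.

$3,179,643

Ordering: D/Q × S = 83,275/448 × $31 = $5,762.33
Holding:  Q/2 × H = 448/2 × $42.1 = $9,430.40
Purchase cost = D·C = 83,275 × 38 = $3,164,450.00
Total = $5,762.33 + $9,430.40 + $3,164,450.00 = $3,179,642.73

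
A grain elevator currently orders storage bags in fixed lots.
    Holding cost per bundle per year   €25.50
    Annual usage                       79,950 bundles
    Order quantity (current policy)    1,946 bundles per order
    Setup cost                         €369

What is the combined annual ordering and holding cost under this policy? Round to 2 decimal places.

€39,971.60

Annual ordering cost = (D/Q)·S = (79,950/1,946) × 369 = €15,160.10
Annual holding cost  = (Q/2)·H = (1,946/2) × 25.5 = €24,811.50
Total = €15,160.10 + €24,811.50 = €39,971.60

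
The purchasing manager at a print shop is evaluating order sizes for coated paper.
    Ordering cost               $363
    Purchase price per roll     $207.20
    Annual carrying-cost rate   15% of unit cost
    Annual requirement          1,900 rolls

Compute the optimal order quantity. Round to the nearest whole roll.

211 rolls

H = i·C = 0.15 × $207.2 = $31.0800 per roll-year
EOQ = √(2DS/H) = √(2 × 1,900 × 363 / 31.08)
    = √(44,382.24) ≈ 210.67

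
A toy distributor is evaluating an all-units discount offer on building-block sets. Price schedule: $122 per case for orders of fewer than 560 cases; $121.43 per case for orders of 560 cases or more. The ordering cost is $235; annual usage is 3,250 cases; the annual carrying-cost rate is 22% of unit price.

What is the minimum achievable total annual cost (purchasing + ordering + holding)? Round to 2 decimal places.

H₁ = 22%×$122 = $26.8400;  H₂ = 22%×$121.43 = $26.7146
EOQ₁ = √(2×3,250×235/26.8400) = 238.56  (< 560, feasible at tier 1)
EOQ₂ = √(2×3,250×235/26.7146) = 239.12  (< 560 → use Q = 560 at tier-2 price)
TC(tier 1 (EOQ₁), Q≈238.6) = $402,902.98
TC(tier 2, Q≈560.0) = $403,491.43
Minimum at tier 1 (EOQ₁): $402,902.98

$402,902.98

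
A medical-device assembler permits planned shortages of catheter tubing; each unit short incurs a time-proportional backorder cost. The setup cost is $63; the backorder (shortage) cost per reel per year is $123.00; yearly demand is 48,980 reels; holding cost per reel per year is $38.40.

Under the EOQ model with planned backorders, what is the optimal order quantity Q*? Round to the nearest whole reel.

Basic EOQ = √(2·48,980·63/38.4) = 400.894
Backorder adjustment √((H+b)/b) = √((38.4+123)/123) = 1.1455
Q* = 400.894 × 1.1455 ≈ 459.23

459 reels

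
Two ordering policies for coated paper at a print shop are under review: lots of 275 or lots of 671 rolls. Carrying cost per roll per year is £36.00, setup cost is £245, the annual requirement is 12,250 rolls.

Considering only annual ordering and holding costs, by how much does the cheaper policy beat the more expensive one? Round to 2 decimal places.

£687.17

Annual cost at Q: ordering D·S/Q plus holding Q·H/2.
TC(275) = (12,250/275)×245 + (275/2)×36 = £15,863.64
TC(671) = (12,250/671)×245 + (671/2)×36 = £16,550.80
Cheaper: Q = 275.  Difference = £687.17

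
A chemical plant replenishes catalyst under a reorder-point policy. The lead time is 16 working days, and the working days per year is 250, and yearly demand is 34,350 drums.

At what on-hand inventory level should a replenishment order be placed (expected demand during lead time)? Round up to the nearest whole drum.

2,199 drums

Daily demand d = 34,350 / 250 = 137.400 drums/day
Demand during lead time = 137.400 × 16 = 2,198.40
Reorder point = 2,198.40 → round up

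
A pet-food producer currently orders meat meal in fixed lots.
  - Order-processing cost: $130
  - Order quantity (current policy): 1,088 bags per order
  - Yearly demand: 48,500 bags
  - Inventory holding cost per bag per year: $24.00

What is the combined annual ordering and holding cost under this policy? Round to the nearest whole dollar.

Ordering: D/Q × S = 48,500/1,088 × $130 = $5,795.04
Holding:  Q/2 × H = 1,088/2 × $24 = $13,056.00
Total = $5,795.04 + $13,056.00 = $18,851.04

$18,851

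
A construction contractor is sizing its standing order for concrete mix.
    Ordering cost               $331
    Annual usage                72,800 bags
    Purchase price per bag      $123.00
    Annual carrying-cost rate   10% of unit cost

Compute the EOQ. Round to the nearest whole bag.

H = i·C = 0.1 × $123 = $12.3000 per bag-year
EOQ = √(2DS/H) = √(2 × 72,800 × 331 / 12.3)
    = √(3,918,178.86) ≈ 1,979.44

1,979 bags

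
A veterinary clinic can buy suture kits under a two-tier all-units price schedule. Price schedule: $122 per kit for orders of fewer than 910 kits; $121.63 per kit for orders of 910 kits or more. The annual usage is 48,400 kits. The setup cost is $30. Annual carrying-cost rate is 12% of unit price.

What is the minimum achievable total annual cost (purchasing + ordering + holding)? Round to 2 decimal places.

$5,895,128.60

H₁ = 12%×$122 = $14.6400;  H₂ = 12%×$121.63 = $14.5956
EOQ₁ = √(2×48,400×30/14.6400) = 445.38  (< 910, feasible at tier 1)
EOQ₂ = √(2×48,400×30/14.5956) = 446.05  (< 910 → use Q = 910 at tier-2 price)
TC(tier 1 (EOQ₁), Q≈445.4) = $5,911,320.32
TC(tier 2, Q≈910.0) = $5,895,128.60
Minimum at tier 2: $5,895,128.60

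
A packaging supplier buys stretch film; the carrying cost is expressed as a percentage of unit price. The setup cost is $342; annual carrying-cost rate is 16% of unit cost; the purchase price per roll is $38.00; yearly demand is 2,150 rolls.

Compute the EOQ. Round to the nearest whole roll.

492 rolls

Carrying cost H = $38 × 16% = $6.0800/roll/yr
EOQ = √(2DS/H) = √(2 × 2,150 × 342 / 6.08)
    = √(241,875.00) ≈ 491.81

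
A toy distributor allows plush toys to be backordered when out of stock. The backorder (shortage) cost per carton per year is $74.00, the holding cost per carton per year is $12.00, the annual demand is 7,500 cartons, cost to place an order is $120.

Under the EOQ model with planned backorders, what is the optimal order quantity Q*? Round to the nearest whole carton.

Basic EOQ = √(2·7,500·120/12) = 387.298
Backorder adjustment √((H+b)/b) = √((12+74)/74) = 1.0780
Q* = 387.298 × 1.0780 ≈ 417.52

418 cartons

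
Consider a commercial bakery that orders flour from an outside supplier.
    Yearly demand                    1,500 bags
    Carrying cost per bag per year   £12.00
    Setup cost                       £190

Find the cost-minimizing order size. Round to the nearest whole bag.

Q* = √(2·D·S / H) = √(2·1,500·190 / 12) = √47,500.0 ≈ 217.94

218 bags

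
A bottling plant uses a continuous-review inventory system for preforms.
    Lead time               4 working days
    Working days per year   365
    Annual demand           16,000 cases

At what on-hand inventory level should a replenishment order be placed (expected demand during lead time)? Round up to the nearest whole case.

Daily demand d = 16,000 / 365 = 43.836 cases/day
Demand during lead time = 43.836 × 4 = 175.34
Reorder point = 175.34 → round up

176 cases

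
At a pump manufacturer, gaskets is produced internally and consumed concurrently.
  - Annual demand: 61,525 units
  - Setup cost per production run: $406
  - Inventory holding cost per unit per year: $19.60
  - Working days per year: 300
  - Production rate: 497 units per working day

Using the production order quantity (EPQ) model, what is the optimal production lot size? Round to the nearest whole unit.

2,083 units

d = 61,525/300 = 205.0833 units/day;  effective holding cost H(1 − d/p) = 19.6·(1 − 205.0833/497) = 11.51221
Q* = √(2DS / H_eff) = √(2·61,525·406 / 11.51221) ≈ 2,083.17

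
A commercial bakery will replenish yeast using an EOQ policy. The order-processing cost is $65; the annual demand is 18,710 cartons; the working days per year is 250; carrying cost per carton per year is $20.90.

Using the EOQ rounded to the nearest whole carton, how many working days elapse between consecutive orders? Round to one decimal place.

Optimal lot size Q* = (2 × 18,710 × $65 / $20.9)^½ ≈ 341.14 → Q = 341 cartons
T = Q/D × 250 days = 341/18,710 × 250 = 4.556 days

4.6 days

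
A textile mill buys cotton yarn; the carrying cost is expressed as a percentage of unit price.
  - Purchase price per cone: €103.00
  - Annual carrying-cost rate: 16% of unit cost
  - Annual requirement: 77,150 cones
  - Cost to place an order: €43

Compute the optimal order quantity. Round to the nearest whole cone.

635 cones

H = i·C = 0.16 × €103 = €16.4800 per cone-year
Q* = √(2·D·S / H) = √(2·77,150·43 / 16.48) = √402,603.2 ≈ 634.51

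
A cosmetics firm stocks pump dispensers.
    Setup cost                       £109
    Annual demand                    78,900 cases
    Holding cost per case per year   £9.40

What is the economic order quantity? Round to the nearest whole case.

Q* = √(2·D·S / H) = √(2·78,900·109 / 9.4) = √1,829,808.5 ≈ 1,352.70

1,353 cases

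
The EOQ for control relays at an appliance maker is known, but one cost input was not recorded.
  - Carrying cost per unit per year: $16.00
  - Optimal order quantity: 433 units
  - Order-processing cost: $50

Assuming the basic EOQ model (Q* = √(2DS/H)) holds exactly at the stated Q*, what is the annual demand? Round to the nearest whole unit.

29,998 units per year

From Q* = √(2DS/H) ⇒ Q*² = 2DS/H.
D = Q²H / (2S) = 433² × 16 / (2 × 50) = 29,998.24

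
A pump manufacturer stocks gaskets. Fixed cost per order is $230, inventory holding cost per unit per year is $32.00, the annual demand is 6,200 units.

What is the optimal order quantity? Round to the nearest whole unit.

299 units

EOQ = √(2DS/H) = √(2 × 6,200 × 230 / 32)
    = √(89,125.00) ≈ 298.54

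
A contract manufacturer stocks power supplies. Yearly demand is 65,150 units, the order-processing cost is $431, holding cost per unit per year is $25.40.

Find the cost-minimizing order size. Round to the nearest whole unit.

EOQ = √(2DS/H) = √(2 × 65,150 × 431 / 25.4)
    = √(2,210,996.06) ≈ 1,486.94

1,487 units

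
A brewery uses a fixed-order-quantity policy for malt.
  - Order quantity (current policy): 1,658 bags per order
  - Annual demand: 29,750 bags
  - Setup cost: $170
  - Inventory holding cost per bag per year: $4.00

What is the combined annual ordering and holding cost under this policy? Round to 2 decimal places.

$6,366.36

Orders/yr = 29,750/1,658 = 17.943; ordering cost = 17.943 × $170 = $3,050.36
Average inventory = 1,658/2 = 829; holding cost = 829 × $4 = $3,316.00
Total = $3,050.36 + $3,316.00 = $6,366.36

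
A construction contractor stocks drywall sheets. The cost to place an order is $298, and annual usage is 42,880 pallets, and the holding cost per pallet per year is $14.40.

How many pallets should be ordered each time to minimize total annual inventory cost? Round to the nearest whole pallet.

1,332 pallets

2DS/H = 2·42,880·298/14.4 = 1,774,755.56
EOQ = √1,774,755.56 ≈ 1,332.20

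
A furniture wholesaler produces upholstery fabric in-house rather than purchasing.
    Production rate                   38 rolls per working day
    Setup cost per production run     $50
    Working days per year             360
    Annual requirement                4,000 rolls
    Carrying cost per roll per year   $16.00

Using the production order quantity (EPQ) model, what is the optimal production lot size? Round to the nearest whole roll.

Daily demand d = 4,000/360 = 11.111; p = 38; 1 − d/p = 0.70760
EPQ = √(2DS / (H(1 − d/p)))
    = √(2 × 4,000 × 50 / (16 × 0.70760)) ≈ 187.96

188 rolls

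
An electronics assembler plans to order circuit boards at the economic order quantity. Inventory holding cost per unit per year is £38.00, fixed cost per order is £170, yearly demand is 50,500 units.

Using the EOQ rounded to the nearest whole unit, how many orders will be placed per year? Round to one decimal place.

Q* = √(2·D·S / H) = √(2·50,500·170 / 38) = √451,842.1 ≈ 672.19 → Q = 672
Orders per year = D/Q = 50,500 / 672 = 75.149

75.1 orders per year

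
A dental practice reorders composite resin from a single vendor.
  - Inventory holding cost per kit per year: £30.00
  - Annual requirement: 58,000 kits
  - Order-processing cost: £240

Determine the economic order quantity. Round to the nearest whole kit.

EOQ = √(2DS/H) = √(2 × 58,000 × 240 / 30)
    = √(928,000.00) ≈ 963.33

963 kits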